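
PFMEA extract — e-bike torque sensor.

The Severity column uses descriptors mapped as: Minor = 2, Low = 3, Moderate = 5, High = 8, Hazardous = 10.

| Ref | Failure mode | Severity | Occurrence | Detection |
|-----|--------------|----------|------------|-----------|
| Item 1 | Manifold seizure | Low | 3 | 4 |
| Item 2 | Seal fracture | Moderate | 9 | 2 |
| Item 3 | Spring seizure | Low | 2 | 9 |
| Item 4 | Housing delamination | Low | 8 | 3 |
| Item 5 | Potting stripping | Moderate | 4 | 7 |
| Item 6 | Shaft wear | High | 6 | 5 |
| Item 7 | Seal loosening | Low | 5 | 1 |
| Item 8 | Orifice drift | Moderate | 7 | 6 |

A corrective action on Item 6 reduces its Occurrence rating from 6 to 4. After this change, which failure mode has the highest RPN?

Item 8

RPN = Severity × Occurrence × Detection:
  Item 1: 3 × 3 × 4 = 36
  Item 2: 5 × 9 × 2 = 90
  Item 3: 3 × 2 × 9 = 54
  Item 4: 3 × 8 × 3 = 72
  Item 5: 5 × 4 × 7 = 140
  Item 6: 8 × 6 × 5 = 240
  Item 7: 3 × 5 × 1 = 15
  Item 8: 5 × 7 × 6 = 210
After action: Item 6 → 8 × 4 × 5 = 160.
Revised RPNs: Item 8=210, Item 6=160, Item 5=140, Item 2=90, Item 4=72, Item 3=54, Item 1=36, Item 7=15.
Highest is now Item 8 (210).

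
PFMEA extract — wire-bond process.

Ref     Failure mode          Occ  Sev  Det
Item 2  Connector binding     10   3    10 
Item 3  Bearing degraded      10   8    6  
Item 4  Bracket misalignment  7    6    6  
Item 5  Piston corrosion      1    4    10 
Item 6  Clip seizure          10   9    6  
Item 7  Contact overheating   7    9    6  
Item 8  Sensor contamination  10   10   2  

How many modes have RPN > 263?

4

RPN = Severity × Occurrence × Detection:
  Item 2: 3 × 10 × 10 = 300
  Item 3: 8 × 10 × 6 = 480
  Item 4: 6 × 7 × 6 = 252
  Item 5: 4 × 1 × 10 = 40
  Item 6: 9 × 10 × 6 = 540
  Item 7: 9 × 7 × 6 = 378
  Item 8: 10 × 10 × 2 = 200
Modes with RPN > 263: Item 2 (300), Item 3 (480), Item 6 (540), Item 7 (378) → 4.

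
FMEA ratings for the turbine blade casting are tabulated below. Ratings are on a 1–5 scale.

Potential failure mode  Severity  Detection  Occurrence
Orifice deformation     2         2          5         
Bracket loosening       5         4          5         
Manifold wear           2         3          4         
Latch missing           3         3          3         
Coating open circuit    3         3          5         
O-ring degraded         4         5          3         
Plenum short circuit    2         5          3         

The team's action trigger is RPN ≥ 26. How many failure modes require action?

5

RPN = Severity × Occurrence × Detection:
  Orifice deformation: 2 × 5 × 2 = 20
  Bracket loosening: 5 × 5 × 4 = 100
  Manifold wear: 2 × 4 × 3 = 24
  Latch missing: 3 × 3 × 3 = 27
  Coating open circuit: 3 × 5 × 3 = 45
  O-ring degraded: 4 × 3 × 5 = 60
  Plenum short circuit: 2 × 3 × 5 = 30
Modes with RPN ≥ 26: Bracket loosening (100), Latch missing (27), Coating open circuit (45), O-ring degraded (60), Plenum short circuit (30) → 5.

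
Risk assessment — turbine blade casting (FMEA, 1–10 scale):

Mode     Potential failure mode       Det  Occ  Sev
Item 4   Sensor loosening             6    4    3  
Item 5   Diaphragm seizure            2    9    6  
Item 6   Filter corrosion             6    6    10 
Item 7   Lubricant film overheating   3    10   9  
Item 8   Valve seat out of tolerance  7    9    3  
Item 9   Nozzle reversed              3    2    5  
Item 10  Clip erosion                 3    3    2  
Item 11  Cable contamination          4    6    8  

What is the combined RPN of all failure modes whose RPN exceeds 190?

RPN = Severity × Occurrence × Detection:
  Item 4: 3 × 4 × 6 = 72
  Item 5: 6 × 9 × 2 = 108
  Item 6: 10 × 6 × 6 = 360
  Item 7: 9 × 10 × 3 = 270
  Item 8: 3 × 9 × 7 = 189
  Item 9: 5 × 2 × 3 = 30
  Item 10: 2 × 3 × 3 = 18
  Item 11: 8 × 6 × 4 = 192
RPN > 190: Item 6 (360), Item 7 (270), Item 11 (192).
Sum: 360 + 270 + 192 = 822.

822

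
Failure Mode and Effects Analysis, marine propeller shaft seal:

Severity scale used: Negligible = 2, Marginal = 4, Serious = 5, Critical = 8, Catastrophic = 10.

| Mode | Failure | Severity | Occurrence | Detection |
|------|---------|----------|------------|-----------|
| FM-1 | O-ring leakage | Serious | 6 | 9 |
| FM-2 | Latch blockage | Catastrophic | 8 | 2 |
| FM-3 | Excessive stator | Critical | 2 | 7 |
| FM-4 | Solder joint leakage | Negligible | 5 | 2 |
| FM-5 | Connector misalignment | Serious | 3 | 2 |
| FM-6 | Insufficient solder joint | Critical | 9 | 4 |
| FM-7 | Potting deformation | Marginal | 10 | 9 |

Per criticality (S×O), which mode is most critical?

Criticality = Severity × Occurrence:
  FM-1: 5 × 6 = 30
  FM-2: 10 × 8 = 80
  FM-3: 8 × 2 = 16
  FM-4: 2 × 5 = 10
  FM-5: 5 × 3 = 15
  FM-6: 8 × 9 = 72
  FM-7: 4 × 10 = 40
Highest criticality is 80 → FM-2.

FM-2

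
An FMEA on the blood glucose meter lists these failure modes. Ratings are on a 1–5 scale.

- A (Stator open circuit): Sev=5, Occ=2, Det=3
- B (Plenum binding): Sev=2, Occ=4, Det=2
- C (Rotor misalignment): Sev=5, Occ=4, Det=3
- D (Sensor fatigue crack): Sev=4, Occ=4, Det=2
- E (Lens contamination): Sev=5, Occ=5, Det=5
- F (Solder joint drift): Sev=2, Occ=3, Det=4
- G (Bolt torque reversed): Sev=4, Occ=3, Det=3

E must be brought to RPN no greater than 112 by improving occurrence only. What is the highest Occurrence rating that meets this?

E: S=5, O=5, D=5 → current RPN = 125.
Fixed product = 25. Need 25 × O ≤ 112, so O ≤ 112/25 = 4.48.
Maximum integer Occurrence rating = 4 (gives RPN 100; O=5 would give 125 > 112).

4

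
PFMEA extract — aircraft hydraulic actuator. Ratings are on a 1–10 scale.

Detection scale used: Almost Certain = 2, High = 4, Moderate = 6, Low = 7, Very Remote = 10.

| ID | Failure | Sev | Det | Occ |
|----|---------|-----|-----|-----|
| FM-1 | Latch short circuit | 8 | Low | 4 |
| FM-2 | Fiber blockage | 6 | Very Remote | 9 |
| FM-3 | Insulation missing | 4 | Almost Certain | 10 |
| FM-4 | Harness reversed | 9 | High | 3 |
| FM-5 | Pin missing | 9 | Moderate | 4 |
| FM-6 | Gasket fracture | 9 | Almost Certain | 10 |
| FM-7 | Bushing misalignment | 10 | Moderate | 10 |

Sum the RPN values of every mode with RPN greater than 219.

1364

RPN = Severity × Occurrence × Detection:
  FM-1: 8 × 4 × 7 = 224
  FM-2: 6 × 9 × 10 = 540
  FM-3: 4 × 10 × 2 = 80
  FM-4: 9 × 3 × 4 = 108
  FM-5: 9 × 4 × 6 = 216
  FM-6: 9 × 10 × 2 = 180
  FM-7: 10 × 10 × 6 = 600
RPN > 219: FM-1 (224), FM-2 (540), FM-7 (600).
Sum: 224 + 540 + 600 = 1364.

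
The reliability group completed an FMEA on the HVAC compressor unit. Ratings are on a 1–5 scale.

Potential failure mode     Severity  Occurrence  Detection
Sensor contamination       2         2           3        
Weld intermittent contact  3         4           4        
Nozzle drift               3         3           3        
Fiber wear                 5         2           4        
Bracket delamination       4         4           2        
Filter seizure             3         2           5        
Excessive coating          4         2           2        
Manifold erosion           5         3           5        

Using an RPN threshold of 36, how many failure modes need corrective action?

RPN = Severity × Occurrence × Detection:
  Sensor contamination: 2 × 2 × 3 = 12
  Weld intermittent contact: 3 × 4 × 4 = 48
  Nozzle drift: 3 × 3 × 3 = 27
  Fiber wear: 5 × 2 × 4 = 40
  Bracket delamination: 4 × 4 × 2 = 32
  Filter seizure: 3 × 2 × 5 = 30
  Excessive coating: 4 × 2 × 2 = 16
  Manifold erosion: 5 × 3 × 5 = 75
Modes with RPN ≥ 36: Weld intermittent contact (48), Fiber wear (40), Manifold erosion (75) → 3.

3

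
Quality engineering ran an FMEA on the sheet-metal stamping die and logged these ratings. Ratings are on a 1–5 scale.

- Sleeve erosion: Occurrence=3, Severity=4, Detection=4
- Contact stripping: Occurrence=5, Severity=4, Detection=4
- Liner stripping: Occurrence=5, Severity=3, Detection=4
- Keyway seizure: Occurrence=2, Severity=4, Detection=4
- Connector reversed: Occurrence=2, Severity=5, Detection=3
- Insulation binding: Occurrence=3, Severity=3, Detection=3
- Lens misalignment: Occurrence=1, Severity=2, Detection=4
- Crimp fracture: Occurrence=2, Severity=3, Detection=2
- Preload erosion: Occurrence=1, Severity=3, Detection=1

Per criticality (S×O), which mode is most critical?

Criticality = Severity × Occurrence:
  Sleeve erosion: 4 × 3 = 12
  Contact stripping: 4 × 5 = 20
  Liner stripping: 3 × 5 = 15
  Keyway seizure: 4 × 2 = 8
  Connector reversed: 5 × 2 = 10
  Insulation binding: 3 × 3 = 9
  Lens misalignment: 2 × 1 = 2
  Crimp fracture: 3 × 2 = 6
  Preload erosion: 3 × 1 = 3
Highest criticality is 20 → Contact stripping.

Contact stripping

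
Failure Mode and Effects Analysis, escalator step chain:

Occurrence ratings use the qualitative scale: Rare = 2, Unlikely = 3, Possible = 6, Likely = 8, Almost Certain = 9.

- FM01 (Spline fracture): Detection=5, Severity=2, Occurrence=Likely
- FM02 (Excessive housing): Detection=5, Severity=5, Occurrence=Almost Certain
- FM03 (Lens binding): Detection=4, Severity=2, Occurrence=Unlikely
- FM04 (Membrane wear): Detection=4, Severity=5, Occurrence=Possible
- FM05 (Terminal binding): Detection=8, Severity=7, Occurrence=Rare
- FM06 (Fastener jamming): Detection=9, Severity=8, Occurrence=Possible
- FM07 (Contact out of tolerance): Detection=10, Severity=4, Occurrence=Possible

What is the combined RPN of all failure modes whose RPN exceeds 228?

RPN = Severity × Occurrence × Detection:
  FM01: 2 × 8 × 5 = 80
  FM02: 5 × 9 × 5 = 225
  FM03: 2 × 3 × 4 = 24
  FM04: 5 × 6 × 4 = 120
  FM05: 7 × 2 × 8 = 112
  FM06: 8 × 6 × 9 = 432
  FM07: 4 × 6 × 10 = 240
RPN > 228: FM06 (432), FM07 (240).
Sum: 432 + 240 = 672.

672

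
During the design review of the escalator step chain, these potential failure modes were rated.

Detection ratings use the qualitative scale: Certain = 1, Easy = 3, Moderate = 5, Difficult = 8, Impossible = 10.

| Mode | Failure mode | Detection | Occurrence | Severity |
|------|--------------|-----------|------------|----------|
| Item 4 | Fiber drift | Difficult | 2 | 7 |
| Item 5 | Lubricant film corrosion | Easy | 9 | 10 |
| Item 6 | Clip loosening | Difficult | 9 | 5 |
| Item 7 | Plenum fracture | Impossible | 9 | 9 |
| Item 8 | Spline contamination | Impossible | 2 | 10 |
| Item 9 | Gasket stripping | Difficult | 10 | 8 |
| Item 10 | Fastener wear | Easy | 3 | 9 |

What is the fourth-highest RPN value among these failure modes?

270

RPN = Severity × Occurrence × Detection:
  Item 4: 7 × 2 × 8 = 112
  Item 5: 10 × 9 × 3 = 270
  Item 6: 5 × 9 × 8 = 360
  Item 7: 9 × 9 × 10 = 810
  Item 8: 10 × 2 × 10 = 200
  Item 9: 8 × 10 × 8 = 640
  Item 10: 9 × 3 × 3 = 81
Sorted descending: 810, 640, 360, 270, 200, 112, 81.
The fourth-highest RPN is 270 (Item 5).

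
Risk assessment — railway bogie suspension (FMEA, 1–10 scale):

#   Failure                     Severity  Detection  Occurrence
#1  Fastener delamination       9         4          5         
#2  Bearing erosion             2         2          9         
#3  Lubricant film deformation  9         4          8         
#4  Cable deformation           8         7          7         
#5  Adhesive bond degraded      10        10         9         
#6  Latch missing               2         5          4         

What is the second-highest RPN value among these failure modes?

RPN = Severity × Occurrence × Detection:
  #1: 9 × 5 × 4 = 180
  #2: 2 × 9 × 2 = 36
  #3: 9 × 8 × 4 = 288
  #4: 8 × 7 × 7 = 392
  #5: 10 × 9 × 10 = 900
  #6: 2 × 4 × 5 = 40
Sorted descending: 900, 392, 288, 180, 40, 36.
The second-highest RPN is 392 (#4).

392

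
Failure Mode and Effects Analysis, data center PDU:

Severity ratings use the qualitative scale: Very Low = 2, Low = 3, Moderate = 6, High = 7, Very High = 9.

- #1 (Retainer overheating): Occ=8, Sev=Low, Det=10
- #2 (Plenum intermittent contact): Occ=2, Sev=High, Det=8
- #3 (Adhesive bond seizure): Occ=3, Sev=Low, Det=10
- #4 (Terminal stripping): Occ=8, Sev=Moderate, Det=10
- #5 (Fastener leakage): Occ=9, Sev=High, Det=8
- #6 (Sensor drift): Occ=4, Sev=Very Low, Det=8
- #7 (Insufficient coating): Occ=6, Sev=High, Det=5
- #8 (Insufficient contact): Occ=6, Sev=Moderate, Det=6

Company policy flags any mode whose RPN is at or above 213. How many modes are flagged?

4

RPN = Severity × Occurrence × Detection:
  #1: 3 × 8 × 10 = 240
  #2: 7 × 2 × 8 = 112
  #3: 3 × 3 × 10 = 90
  #4: 6 × 8 × 10 = 480
  #5: 7 × 9 × 8 = 504
  #6: 2 × 4 × 8 = 64
  #7: 7 × 6 × 5 = 210
  #8: 6 × 6 × 6 = 216
Modes with RPN ≥ 213: #1 (240), #4 (480), #5 (504), #8 (216) → 4.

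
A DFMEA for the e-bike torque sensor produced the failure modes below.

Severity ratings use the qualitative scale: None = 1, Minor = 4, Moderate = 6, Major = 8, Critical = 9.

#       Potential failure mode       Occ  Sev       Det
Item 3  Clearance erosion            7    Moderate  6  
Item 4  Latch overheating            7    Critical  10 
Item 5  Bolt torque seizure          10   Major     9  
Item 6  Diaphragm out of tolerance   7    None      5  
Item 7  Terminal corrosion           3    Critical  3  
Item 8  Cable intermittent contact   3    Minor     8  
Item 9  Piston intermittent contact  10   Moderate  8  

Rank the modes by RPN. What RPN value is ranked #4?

RPN = Severity × Occurrence × Detection:
  Item 3: 6 × 7 × 6 = 252
  Item 4: 9 × 7 × 10 = 630
  Item 5: 8 × 10 × 9 = 720
  Item 6: 1 × 7 × 5 = 35
  Item 7: 9 × 3 × 3 = 81
  Item 8: 4 × 3 × 8 = 96
  Item 9: 6 × 10 × 8 = 480
Sorted descending: 720, 630, 480, 252, 96, 81, 35.
The fourth-highest RPN is 252 (Item 3).

252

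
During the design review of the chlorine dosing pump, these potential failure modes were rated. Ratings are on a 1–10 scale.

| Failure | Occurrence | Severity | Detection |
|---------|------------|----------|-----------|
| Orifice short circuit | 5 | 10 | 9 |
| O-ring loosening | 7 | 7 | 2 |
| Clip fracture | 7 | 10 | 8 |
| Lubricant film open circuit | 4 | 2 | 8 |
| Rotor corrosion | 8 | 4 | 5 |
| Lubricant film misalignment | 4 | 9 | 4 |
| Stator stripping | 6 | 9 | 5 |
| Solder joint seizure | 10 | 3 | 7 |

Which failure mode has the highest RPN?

Clip fracture

RPN = Severity × Occurrence × Detection:
  Orifice short circuit: 10 × 5 × 9 = 450
  O-ring loosening: 7 × 7 × 2 = 98
  Clip fracture: 10 × 7 × 8 = 560
  Lubricant film open circuit: 2 × 4 × 8 = 64
  Rotor corrosion: 4 × 8 × 5 = 160
  Lubricant film misalignment: 9 × 4 × 4 = 144
  Stator stripping: 9 × 6 × 5 = 270
  Solder joint seizure: 3 × 10 × 7 = 210
Highest RPN is 560 → Clip fracture.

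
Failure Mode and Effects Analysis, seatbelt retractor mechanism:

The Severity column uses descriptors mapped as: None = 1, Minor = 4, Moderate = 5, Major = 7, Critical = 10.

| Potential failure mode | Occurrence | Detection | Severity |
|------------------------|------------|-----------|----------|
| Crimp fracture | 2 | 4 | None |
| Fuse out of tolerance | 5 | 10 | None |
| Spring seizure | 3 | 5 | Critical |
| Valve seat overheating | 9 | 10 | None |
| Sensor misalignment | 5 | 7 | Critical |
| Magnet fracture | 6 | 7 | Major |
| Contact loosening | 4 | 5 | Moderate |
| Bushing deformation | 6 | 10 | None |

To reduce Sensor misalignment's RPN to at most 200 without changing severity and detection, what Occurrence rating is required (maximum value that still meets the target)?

2

Sensor misalignment: S=10, O=5, D=7 → current RPN = 350.
Fixed product = 70. Need 70 × O ≤ 200, so O ≤ 200/70 = 2.86.
Maximum integer Occurrence rating = 2 (gives RPN 140; O=3 would give 210 > 200).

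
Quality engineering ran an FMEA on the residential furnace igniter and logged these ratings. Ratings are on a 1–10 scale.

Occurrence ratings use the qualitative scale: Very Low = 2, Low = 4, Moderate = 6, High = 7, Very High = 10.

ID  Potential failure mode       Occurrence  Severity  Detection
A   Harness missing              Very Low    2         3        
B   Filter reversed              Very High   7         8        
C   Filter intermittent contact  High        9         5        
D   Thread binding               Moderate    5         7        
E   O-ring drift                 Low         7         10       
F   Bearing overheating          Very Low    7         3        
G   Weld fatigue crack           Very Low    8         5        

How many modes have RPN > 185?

RPN = Severity × Occurrence × Detection:
  A: 2 × 2 × 3 = 12
  B: 7 × 10 × 8 = 560
  C: 9 × 7 × 5 = 315
  D: 5 × 6 × 7 = 210
  E: 7 × 4 × 10 = 280
  F: 7 × 2 × 3 = 42
  G: 8 × 2 × 5 = 80
Modes with RPN > 185: B (560), C (315), D (210), E (280) → 4.

4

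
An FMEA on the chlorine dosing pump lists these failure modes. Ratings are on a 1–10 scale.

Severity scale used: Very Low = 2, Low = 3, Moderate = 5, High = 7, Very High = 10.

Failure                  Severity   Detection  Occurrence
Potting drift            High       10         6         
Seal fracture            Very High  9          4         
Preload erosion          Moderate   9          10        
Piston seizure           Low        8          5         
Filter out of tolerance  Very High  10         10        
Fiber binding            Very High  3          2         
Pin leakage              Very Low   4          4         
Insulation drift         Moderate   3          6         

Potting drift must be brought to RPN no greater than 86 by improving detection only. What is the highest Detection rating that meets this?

Potting drift: S=7, O=6, D=10 → current RPN = 420.
Fixed product = 42. Need 42 × D ≤ 86, so D ≤ 86/42 = 2.05.
Maximum integer Detection rating = 2 (gives RPN 84; D=3 would give 126 > 86).

2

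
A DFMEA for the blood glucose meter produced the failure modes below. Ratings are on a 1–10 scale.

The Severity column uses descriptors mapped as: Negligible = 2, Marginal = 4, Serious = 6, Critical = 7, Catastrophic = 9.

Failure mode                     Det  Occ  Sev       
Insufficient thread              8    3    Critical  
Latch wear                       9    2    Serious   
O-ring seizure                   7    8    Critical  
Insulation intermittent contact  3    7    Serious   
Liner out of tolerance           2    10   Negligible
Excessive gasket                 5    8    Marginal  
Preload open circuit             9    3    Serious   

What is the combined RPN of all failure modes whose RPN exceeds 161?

722

RPN = Severity × Occurrence × Detection:
  Insufficient thread: 7 × 3 × 8 = 168
  Latch wear: 6 × 2 × 9 = 108
  O-ring seizure: 7 × 8 × 7 = 392
  Insulation intermittent contact: 6 × 7 × 3 = 126
  Liner out of tolerance: 2 × 10 × 2 = 40
  Excessive gasket: 4 × 8 × 5 = 160
  Preload open circuit: 6 × 3 × 9 = 162
RPN > 161: Insufficient thread (168), O-ring seizure (392), Preload open circuit (162).
Sum: 168 + 392 + 162 = 722.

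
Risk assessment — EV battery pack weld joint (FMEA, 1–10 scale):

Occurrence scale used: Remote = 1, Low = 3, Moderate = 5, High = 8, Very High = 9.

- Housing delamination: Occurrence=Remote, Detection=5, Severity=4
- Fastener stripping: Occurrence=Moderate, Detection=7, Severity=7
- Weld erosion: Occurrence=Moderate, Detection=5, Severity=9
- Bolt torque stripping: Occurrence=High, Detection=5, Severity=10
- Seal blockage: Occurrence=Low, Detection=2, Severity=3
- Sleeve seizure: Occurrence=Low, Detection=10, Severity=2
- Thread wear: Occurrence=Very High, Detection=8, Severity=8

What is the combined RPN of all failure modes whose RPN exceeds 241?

1221

RPN = Severity × Occurrence × Detection:
  Housing delamination: 4 × 1 × 5 = 20
  Fastener stripping: 7 × 5 × 7 = 245
  Weld erosion: 9 × 5 × 5 = 225
  Bolt torque stripping: 10 × 8 × 5 = 400
  Seal blockage: 3 × 3 × 2 = 18
  Sleeve seizure: 2 × 3 × 10 = 60
  Thread wear: 8 × 9 × 8 = 576
RPN > 241: Fastener stripping (245), Bolt torque stripping (400), Thread wear (576).
Sum: 245 + 400 + 576 = 1221.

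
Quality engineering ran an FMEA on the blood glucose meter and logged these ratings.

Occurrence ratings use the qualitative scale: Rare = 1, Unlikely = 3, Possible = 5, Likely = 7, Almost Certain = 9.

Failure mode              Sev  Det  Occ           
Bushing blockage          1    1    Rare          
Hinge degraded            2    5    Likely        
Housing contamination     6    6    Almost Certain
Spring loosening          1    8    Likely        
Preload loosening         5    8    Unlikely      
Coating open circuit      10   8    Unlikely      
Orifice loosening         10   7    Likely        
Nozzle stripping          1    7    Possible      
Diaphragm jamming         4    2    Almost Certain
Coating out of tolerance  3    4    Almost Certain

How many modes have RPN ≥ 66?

7

RPN = Severity × Occurrence × Detection:
  Bushing blockage: 1 × 1 × 1 = 1
  Hinge degraded: 2 × 7 × 5 = 70
  Housing contamination: 6 × 9 × 6 = 324
  Spring loosening: 1 × 7 × 8 = 56
  Preload loosening: 5 × 3 × 8 = 120
  Coating open circuit: 10 × 3 × 8 = 240
  Orifice loosening: 10 × 7 × 7 = 490
  Nozzle stripping: 1 × 5 × 7 = 35
  Diaphragm jamming: 4 × 9 × 2 = 72
  Coating out of tolerance: 3 × 9 × 4 = 108
Modes with RPN ≥ 66: Hinge degraded (70), Housing contamination (324), Preload loosening (120), Coating open circuit (240), Orifice loosening (490), Diaphragm jamming (72), Coating out of tolerance (108) → 7.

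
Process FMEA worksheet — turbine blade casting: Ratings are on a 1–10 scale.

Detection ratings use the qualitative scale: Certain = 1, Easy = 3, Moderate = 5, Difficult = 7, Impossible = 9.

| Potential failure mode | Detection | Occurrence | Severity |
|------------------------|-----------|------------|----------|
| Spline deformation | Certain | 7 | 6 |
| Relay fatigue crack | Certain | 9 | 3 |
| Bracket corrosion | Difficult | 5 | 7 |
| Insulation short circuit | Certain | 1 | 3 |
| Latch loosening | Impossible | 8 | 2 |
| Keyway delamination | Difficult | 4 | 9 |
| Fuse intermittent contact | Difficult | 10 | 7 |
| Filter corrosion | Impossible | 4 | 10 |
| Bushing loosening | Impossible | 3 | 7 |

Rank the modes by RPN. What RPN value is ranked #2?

RPN = Severity × Occurrence × Detection:
  Spline deformation: 6 × 7 × 1 = 42
  Relay fatigue crack: 3 × 9 × 1 = 27
  Bracket corrosion: 7 × 5 × 7 = 245
  Insulation short circuit: 3 × 1 × 1 = 3
  Latch loosening: 2 × 8 × 9 = 144
  Keyway delamination: 9 × 4 × 7 = 252
  Fuse intermittent contact: 7 × 10 × 7 = 490
  Filter corrosion: 10 × 4 × 9 = 360
  Bushing loosening: 7 × 3 × 9 = 189
Sorted descending: 490, 360, 252, 245, 189, 144, 42, 27, 3.
The second-highest RPN is 360 (Filter corrosion).

360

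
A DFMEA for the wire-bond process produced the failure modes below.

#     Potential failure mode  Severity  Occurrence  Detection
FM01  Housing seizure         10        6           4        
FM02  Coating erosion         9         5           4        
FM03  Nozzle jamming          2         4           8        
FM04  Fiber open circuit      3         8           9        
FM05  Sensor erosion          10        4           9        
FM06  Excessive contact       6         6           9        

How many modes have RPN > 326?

1

RPN = Severity × Occurrence × Detection:
  FM01: 10 × 6 × 4 = 240
  FM02: 9 × 5 × 4 = 180
  FM03: 2 × 4 × 8 = 64
  FM04: 3 × 8 × 9 = 216
  FM05: 10 × 4 × 9 = 360
  FM06: 6 × 6 × 9 = 324
Modes with RPN > 326: FM05 (360) → 1.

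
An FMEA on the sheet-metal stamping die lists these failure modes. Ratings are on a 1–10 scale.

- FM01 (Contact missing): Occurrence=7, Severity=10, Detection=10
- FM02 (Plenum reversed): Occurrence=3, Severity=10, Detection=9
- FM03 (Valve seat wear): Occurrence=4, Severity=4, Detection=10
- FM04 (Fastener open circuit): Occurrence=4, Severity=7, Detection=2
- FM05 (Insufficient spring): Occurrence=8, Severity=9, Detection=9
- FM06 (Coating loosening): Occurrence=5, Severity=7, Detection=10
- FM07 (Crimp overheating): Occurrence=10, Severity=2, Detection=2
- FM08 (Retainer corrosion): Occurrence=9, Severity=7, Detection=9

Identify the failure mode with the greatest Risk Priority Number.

FM01

RPN = Severity × Occurrence × Detection:
  FM01: 10 × 7 × 10 = 700
  FM02: 10 × 3 × 9 = 270
  FM03: 4 × 4 × 10 = 160
  FM04: 7 × 4 × 2 = 56
  FM05: 9 × 8 × 9 = 648
  FM06: 7 × 5 × 10 = 350
  FM07: 2 × 10 × 2 = 40
  FM08: 7 × 9 × 9 = 567
Highest RPN is 700 → FM01.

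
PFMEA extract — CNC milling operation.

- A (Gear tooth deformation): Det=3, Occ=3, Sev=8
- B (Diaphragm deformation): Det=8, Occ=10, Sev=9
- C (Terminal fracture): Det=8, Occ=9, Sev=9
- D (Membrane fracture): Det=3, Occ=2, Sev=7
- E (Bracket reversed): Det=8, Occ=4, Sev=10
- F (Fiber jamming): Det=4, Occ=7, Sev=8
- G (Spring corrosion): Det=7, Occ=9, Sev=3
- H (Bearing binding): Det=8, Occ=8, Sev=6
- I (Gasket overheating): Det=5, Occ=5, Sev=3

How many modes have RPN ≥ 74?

RPN = Severity × Occurrence × Detection:
  A: 8 × 3 × 3 = 72
  B: 9 × 10 × 8 = 720
  C: 9 × 9 × 8 = 648
  D: 7 × 2 × 3 = 42
  E: 10 × 4 × 8 = 320
  F: 8 × 7 × 4 = 224
  G: 3 × 9 × 7 = 189
  H: 6 × 8 × 8 = 384
  I: 3 × 5 × 5 = 75
Modes with RPN ≥ 74: B (720), C (648), E (320), F (224), G (189), H (384), I (75) → 7.

7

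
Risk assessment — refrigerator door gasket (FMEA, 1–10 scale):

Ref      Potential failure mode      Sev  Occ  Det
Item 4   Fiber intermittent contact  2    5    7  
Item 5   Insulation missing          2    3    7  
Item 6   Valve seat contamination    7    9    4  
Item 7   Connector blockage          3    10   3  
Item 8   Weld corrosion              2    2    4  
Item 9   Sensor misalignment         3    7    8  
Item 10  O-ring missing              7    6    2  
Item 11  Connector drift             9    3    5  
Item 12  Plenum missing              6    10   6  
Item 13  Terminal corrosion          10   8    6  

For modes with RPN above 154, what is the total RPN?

1260

RPN = Severity × Occurrence × Detection:
  Item 4: 2 × 5 × 7 = 70
  Item 5: 2 × 3 × 7 = 42
  Item 6: 7 × 9 × 4 = 252
  Item 7: 3 × 10 × 3 = 90
  Item 8: 2 × 2 × 4 = 16
  Item 9: 3 × 7 × 8 = 168
  Item 10: 7 × 6 × 2 = 84
  Item 11: 9 × 3 × 5 = 135
  Item 12: 6 × 10 × 6 = 360
  Item 13: 10 × 8 × 6 = 480
RPN > 154: Item 6 (252), Item 9 (168), Item 12 (360), Item 13 (480).
Sum: 252 + 168 + 360 + 480 = 1260.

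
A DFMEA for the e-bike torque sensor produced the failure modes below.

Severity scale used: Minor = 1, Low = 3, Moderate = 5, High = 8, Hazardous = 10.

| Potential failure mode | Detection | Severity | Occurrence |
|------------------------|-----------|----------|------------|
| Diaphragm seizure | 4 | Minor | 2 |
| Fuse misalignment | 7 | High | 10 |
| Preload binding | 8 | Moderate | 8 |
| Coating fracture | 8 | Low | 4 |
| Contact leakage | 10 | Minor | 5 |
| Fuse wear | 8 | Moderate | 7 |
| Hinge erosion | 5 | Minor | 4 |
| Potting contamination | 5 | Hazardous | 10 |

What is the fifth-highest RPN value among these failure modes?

96

RPN = Severity × Occurrence × Detection:
  Diaphragm seizure: 1 × 2 × 4 = 8
  Fuse misalignment: 8 × 10 × 7 = 560
  Preload binding: 5 × 8 × 8 = 320
  Coating fracture: 3 × 4 × 8 = 96
  Contact leakage: 1 × 5 × 10 = 50
  Fuse wear: 5 × 7 × 8 = 280
  Hinge erosion: 1 × 4 × 5 = 20
  Potting contamination: 10 × 10 × 5 = 500
Sorted descending: 560, 500, 320, 280, 96, 50, 20, 8.
The fifth-highest RPN is 96 (Coating fracture).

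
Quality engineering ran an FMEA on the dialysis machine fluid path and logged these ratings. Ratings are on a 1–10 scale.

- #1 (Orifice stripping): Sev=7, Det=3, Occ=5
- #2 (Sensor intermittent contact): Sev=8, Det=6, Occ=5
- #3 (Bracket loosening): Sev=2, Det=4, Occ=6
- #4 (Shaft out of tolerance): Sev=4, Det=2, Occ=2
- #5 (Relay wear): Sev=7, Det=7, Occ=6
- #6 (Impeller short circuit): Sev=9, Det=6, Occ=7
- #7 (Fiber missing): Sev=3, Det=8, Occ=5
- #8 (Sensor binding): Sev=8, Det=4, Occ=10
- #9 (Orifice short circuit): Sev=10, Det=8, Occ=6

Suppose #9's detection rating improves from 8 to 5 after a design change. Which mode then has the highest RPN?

RPN = Severity × Occurrence × Detection:
  #1: 7 × 5 × 3 = 105
  #2: 8 × 5 × 6 = 240
  #3: 2 × 6 × 4 = 48
  #4: 4 × 2 × 2 = 16
  #5: 7 × 6 × 7 = 294
  #6: 9 × 7 × 6 = 378
  #7: 3 × 5 × 8 = 120
  #8: 8 × 10 × 4 = 320
  #9: 10 × 6 × 8 = 480
After action: #9 → 10 × 6 × 5 = 300.
Revised RPNs: #6=378, #8=320, #9=300, #5=294, #2=240, #7=120, #1=105, #3=48, #4=16.
Highest is now #6 (378).

#6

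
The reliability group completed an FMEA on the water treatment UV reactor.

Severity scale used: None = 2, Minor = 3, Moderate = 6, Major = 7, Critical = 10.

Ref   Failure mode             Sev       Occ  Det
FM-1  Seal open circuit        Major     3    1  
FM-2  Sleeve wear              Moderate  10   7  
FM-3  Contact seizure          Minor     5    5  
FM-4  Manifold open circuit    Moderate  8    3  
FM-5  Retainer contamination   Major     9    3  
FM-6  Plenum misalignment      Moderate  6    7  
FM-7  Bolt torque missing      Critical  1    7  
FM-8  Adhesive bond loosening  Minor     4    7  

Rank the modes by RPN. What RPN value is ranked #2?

252

RPN = Severity × Occurrence × Detection:
  FM-1: 7 × 3 × 1 = 21
  FM-2: 6 × 10 × 7 = 420
  FM-3: 3 × 5 × 5 = 75
  FM-4: 6 × 8 × 3 = 144
  FM-5: 7 × 9 × 3 = 189
  FM-6: 6 × 6 × 7 = 252
  FM-7: 10 × 1 × 7 = 70
  FM-8: 3 × 4 × 7 = 84
Sorted descending: 420, 252, 189, 144, 84, 75, 70, 21.
The second-highest RPN is 252 (FM-6).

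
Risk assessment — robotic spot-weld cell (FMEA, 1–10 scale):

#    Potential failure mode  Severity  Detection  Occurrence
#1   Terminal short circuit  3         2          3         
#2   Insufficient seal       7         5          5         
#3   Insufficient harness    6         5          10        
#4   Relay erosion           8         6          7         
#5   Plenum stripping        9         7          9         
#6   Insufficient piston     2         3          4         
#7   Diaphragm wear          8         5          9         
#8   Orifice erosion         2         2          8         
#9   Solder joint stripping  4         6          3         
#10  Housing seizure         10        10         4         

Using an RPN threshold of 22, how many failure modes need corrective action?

9

RPN = Severity × Occurrence × Detection:
  #1: 3 × 3 × 2 = 18
  #2: 7 × 5 × 5 = 175
  #3: 6 × 10 × 5 = 300
  #4: 8 × 7 × 6 = 336
  #5: 9 × 9 × 7 = 567
  #6: 2 × 4 × 3 = 24
  #7: 8 × 9 × 5 = 360
  #8: 2 × 8 × 2 = 32
  #9: 4 × 3 × 6 = 72
  #10: 10 × 4 × 10 = 400
Modes with RPN ≥ 22: #2 (175), #3 (300), #4 (336), #5 (567), #6 (24), #7 (360), #8 (32), #9 (72), #10 (400) → 9.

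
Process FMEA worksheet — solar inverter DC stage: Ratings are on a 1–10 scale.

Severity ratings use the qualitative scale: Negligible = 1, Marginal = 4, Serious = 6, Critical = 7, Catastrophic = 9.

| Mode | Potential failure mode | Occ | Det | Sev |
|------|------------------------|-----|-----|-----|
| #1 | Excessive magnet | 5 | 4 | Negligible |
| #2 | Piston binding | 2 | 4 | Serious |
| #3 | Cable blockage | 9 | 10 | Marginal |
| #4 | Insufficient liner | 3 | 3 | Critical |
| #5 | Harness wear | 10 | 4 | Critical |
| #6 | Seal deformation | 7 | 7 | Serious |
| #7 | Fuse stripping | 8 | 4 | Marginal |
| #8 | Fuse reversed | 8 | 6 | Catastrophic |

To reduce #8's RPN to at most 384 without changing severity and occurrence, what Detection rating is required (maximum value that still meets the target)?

5

#8: S=9, O=8, D=6 → current RPN = 432.
Fixed product = 72. Need 72 × D ≤ 384, so D ≤ 384/72 = 5.33.
Maximum integer Detection rating = 5 (gives RPN 360; D=6 would give 432 > 384).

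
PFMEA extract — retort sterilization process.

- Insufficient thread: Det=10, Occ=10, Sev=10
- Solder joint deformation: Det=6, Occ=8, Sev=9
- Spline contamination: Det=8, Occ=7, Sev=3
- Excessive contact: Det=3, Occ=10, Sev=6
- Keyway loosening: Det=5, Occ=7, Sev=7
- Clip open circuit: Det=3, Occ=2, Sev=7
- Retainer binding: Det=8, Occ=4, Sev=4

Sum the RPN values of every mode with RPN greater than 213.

RPN = Severity × Occurrence × Detection:
  Insufficient thread: 10 × 10 × 10 = 1000
  Solder joint deformation: 9 × 8 × 6 = 432
  Spline contamination: 3 × 7 × 8 = 168
  Excessive contact: 6 × 10 × 3 = 180
  Keyway loosening: 7 × 7 × 5 = 245
  Clip open circuit: 7 × 2 × 3 = 42
  Retainer binding: 4 × 4 × 8 = 128
RPN > 213: Insufficient thread (1000), Solder joint deformation (432), Keyway loosening (245).
Sum: 1000 + 432 + 245 = 1677.

1677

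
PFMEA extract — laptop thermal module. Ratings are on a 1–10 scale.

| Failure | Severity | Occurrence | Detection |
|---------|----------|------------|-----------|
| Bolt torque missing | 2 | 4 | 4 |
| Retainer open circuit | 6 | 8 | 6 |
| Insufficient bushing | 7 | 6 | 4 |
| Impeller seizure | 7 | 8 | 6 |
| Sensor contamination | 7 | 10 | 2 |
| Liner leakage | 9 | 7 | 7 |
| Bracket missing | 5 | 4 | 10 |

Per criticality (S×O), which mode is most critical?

Sensor contamination

Criticality = Severity × Occurrence:
  Bolt torque missing: 2 × 4 = 8
  Retainer open circuit: 6 × 8 = 48
  Insufficient bushing: 7 × 6 = 42
  Impeller seizure: 7 × 8 = 56
  Sensor contamination: 7 × 10 = 70
  Liner leakage: 9 × 7 = 63
  Bracket missing: 5 × 4 = 20
Highest criticality is 70 → Sensor contamination.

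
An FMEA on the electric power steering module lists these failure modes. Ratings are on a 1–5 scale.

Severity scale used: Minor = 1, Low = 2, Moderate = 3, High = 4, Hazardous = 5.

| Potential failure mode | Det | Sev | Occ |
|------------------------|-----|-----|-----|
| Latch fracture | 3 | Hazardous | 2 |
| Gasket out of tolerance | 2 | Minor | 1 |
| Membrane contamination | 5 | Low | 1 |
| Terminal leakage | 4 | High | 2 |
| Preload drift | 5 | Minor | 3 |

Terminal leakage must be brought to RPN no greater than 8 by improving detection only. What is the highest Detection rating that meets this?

1

Terminal leakage: S=4, O=2, D=4 → current RPN = 32.
Fixed product = 8. Need 8 × D ≤ 8, so D ≤ 8/8 = 1.00.
Maximum integer Detection rating = 1 (gives RPN 8; D=2 would give 16 > 8).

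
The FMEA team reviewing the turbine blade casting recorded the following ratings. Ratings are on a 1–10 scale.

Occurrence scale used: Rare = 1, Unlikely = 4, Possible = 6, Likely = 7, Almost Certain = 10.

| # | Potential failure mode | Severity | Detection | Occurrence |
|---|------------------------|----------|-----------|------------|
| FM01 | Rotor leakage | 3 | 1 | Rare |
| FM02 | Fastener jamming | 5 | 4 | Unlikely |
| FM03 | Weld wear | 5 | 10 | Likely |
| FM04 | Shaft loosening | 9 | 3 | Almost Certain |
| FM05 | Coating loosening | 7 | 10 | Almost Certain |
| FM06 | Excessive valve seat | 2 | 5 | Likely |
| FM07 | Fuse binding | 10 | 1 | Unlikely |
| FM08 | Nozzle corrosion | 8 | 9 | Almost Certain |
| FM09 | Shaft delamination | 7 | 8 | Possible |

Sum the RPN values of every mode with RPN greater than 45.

RPN = Severity × Occurrence × Detection:
  FM01: 3 × 1 × 1 = 3
  FM02: 5 × 4 × 4 = 80
  FM03: 5 × 7 × 10 = 350
  FM04: 9 × 10 × 3 = 270
  FM05: 7 × 10 × 10 = 700
  FM06: 2 × 7 × 5 = 70
  FM07: 10 × 4 × 1 = 40
  FM08: 8 × 10 × 9 = 720
  FM09: 7 × 6 × 8 = 336
RPN > 45: FM02 (80), FM03 (350), FM04 (270), FM05 (700), FM06 (70), FM08 (720), FM09 (336).
Sum: 80 + 350 + 270 + 700 + 70 + 720 + 336 = 2526.

2526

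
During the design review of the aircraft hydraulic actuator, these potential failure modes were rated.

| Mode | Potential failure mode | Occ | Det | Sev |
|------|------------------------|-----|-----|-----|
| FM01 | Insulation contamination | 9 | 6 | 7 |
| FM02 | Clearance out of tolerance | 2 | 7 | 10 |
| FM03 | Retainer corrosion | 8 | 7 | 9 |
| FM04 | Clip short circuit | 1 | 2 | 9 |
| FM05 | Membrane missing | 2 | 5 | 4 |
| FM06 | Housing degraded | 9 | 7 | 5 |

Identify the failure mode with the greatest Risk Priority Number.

FM03

RPN = Severity × Occurrence × Detection:
  FM01: 7 × 9 × 6 = 378
  FM02: 10 × 2 × 7 = 140
  FM03: 9 × 8 × 7 = 504
  FM04: 9 × 1 × 2 = 18
  FM05: 4 × 2 × 5 = 40
  FM06: 5 × 9 × 7 = 315
Highest RPN is 504 → FM03.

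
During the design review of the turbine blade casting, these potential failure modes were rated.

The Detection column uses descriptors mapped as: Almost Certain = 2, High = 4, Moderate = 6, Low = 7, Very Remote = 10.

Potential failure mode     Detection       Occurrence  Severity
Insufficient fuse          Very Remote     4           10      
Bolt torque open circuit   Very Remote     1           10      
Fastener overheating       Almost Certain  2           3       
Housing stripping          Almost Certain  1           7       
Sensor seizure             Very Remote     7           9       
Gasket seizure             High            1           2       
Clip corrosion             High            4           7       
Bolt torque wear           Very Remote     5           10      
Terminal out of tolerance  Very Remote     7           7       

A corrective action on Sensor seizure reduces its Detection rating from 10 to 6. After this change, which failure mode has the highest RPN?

RPN = Severity × Occurrence × Detection:
  Insufficient fuse: 10 × 4 × 10 = 400
  Bolt torque open circuit: 10 × 1 × 10 = 100
  Fastener overheating: 3 × 2 × 2 = 12
  Housing stripping: 7 × 1 × 2 = 14
  Sensor seizure: 9 × 7 × 10 = 630
  Gasket seizure: 2 × 1 × 4 = 8
  Clip corrosion: 7 × 4 × 4 = 112
  Bolt torque wear: 10 × 5 × 10 = 500
  Terminal out of tolerance: 7 × 7 × 10 = 490
After action: Sensor seizure → 9 × 7 × 6 = 378.
Revised RPNs: Bolt torque wear=500, Terminal out of tolerance=490, Insufficient fuse=400, Sensor seizure=378, Clip corrosion=112, Bolt torque open circuit=100, Housing stripping=14, Fastener overheating=12, Gasket seizure=8.
Highest is now Bolt torque wear (500).

Bolt torque wear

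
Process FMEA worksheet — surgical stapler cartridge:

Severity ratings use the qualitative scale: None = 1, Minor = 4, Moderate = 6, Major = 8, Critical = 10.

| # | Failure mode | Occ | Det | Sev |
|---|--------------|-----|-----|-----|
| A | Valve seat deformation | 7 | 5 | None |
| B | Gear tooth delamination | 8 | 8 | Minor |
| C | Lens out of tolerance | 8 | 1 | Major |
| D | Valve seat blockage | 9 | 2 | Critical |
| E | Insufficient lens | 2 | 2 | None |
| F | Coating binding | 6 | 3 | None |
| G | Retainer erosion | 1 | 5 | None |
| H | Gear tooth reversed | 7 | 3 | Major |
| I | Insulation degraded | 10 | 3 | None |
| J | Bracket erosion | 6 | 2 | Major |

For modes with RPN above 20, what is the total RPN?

RPN = Severity × Occurrence × Detection:
  A: 1 × 7 × 5 = 35
  B: 4 × 8 × 8 = 256
  C: 8 × 8 × 1 = 64
  D: 10 × 9 × 2 = 180
  E: 1 × 2 × 2 = 4
  F: 1 × 6 × 3 = 18
  G: 1 × 1 × 5 = 5
  H: 8 × 7 × 3 = 168
  I: 1 × 10 × 3 = 30
  J: 8 × 6 × 2 = 96
RPN > 20: A (35), B (256), C (64), D (180), H (168), I (30), J (96).
Sum: 35 + 256 + 64 + 180 + 168 + 30 + 96 = 829.

829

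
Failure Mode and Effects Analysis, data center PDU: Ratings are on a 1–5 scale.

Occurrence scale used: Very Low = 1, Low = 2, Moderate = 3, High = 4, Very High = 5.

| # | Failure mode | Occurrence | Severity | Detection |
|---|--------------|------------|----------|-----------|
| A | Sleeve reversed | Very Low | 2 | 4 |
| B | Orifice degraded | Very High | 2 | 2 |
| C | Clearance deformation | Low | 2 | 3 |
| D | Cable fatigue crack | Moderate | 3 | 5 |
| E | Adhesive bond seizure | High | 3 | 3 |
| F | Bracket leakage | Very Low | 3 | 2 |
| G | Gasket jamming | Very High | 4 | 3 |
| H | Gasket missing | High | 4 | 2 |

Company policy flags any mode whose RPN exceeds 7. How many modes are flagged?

7

RPN = Severity × Occurrence × Detection:
  A: 2 × 1 × 4 = 8
  B: 2 × 5 × 2 = 20
  C: 2 × 2 × 3 = 12
  D: 3 × 3 × 5 = 45
  E: 3 × 4 × 3 = 36
  F: 3 × 1 × 2 = 6
  G: 4 × 5 × 3 = 60
  H: 4 × 4 × 2 = 32
Modes with RPN > 7: A (8), B (20), C (12), D (45), E (36), G (60), H (32) → 7.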